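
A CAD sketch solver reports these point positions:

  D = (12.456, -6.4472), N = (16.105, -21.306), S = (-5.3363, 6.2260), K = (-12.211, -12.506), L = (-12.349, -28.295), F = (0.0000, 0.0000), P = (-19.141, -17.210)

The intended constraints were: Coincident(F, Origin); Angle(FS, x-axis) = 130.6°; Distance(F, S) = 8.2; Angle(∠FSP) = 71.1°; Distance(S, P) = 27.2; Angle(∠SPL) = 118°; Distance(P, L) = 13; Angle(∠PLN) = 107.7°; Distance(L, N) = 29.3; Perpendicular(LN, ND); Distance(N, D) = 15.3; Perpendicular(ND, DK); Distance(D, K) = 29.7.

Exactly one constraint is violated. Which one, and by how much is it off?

Distance(D, K) = 29.7 — off by 4.30.

F = (0.00, 0.00) ✓; FS at 130.6° ✓; |FS| = 8.200 ✓; ∠FSP = 71.10° ✓; |SP| = 27.20 ✓; ∠SPL = 118.0° ✓; |PL| = 13.00 ✓; ∠PLN = 107.7° ✓; |LN| = 29.30 ✓; ∠(LN, ND) = 90.00° ✓; |ND| = 15.30 ✓; ∠(ND, DK) = 90.00° ✓; |DK| = 25.40 ✗.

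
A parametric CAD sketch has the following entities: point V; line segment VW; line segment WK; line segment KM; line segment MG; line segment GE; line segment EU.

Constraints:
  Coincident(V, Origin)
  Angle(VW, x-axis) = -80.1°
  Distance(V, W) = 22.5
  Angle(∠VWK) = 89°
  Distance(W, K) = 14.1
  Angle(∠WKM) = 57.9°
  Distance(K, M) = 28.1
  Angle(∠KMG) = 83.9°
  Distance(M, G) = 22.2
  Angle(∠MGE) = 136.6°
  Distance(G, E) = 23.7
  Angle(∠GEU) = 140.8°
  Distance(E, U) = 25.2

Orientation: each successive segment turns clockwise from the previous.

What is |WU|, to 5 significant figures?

36.114

∠MGE = 136.6° gives GE at -72.700° from the x-axis; with |GE| = 23.7, E = (27.416, -32.011). ∠GEU = 140.8° gives EU at -111.90° from the x-axis; with |EU| = 25.2, U = (18.016, -55.392). Then |WU| = |U − W| = 36.114.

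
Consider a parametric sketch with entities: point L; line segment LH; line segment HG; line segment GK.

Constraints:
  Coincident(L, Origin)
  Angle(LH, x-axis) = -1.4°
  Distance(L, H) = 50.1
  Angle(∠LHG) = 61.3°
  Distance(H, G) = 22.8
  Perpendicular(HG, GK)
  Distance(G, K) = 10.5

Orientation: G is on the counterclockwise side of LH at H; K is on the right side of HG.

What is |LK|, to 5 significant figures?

54.460

L is at the origin; LH runs at -1.4° with length 50.1, so H = 50.1·(cos -1.4°, sin -1.4°) = (50.085, -1.2241). ∠LHG = 61.3°, so HG runs at -1.4° + (180° − 61.3°) = 117.30° from the x-axis; with |HG| = 22.8, G = H + 22.8·(cos 117.30°, sin 117.30°) = (39.628, 19.036). HG is perpendicular to GK; with |GK| = 10.5 on the right of HG, K = G + 10.5·(0.88862, 0.45865) = (48.958, 23.852). Then |LK| = |K − L| = 54.460.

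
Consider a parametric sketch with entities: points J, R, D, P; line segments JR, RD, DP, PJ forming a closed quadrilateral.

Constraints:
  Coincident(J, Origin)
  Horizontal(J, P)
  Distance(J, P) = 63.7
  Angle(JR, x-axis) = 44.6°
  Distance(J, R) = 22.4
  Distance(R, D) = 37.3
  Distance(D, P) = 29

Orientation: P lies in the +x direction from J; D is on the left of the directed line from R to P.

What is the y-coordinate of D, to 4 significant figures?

26.40

J is at the origin; J and P share the same y with |JP| = 63.7 and P in +x, so P = (63.7, 0). JR runs at 44.6° with |JR| = 22.4, so R = (15.95, 15.73). D is determined by |RD| = 37.3 and |DP| = 29.0 together: it lies at the intersection of circle(R, 37.3) and circle(P, 29.0). With |RP| = 50.27, the foot of the radical line on RP is 30.61 from R and the perpendicular offset is √(37.3² − 30.61²) = 21.31. Taking the left-of-RP solution: D = (51.69, 26.40).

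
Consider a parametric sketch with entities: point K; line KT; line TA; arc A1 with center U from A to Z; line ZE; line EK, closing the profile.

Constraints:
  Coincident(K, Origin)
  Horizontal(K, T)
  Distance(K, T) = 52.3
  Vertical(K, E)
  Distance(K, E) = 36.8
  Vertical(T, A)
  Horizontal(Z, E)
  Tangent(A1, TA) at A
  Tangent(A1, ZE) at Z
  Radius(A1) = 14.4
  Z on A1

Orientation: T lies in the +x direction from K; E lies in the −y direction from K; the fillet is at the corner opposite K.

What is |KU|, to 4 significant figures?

44.02

K is at the origin; K and T share the same y with |KT| = 52.3 and T on the +x side, so T = (52.30, 0.000). K and E share the same x with |KE| = 36.8 and E on the −y side, so E = (0.000, -36.80). The virtual corner opposite K is at (52.30, -36.80). The tangent condition forces UA to be normal to TA and tangency of A1 to ZE means the radius UZ is perpendicular to ZE, with radius 14.4, so the center U sits 14.4 in from both sides at U = (37.90, -22.40). Then |KU| = |U − K| = 44.02.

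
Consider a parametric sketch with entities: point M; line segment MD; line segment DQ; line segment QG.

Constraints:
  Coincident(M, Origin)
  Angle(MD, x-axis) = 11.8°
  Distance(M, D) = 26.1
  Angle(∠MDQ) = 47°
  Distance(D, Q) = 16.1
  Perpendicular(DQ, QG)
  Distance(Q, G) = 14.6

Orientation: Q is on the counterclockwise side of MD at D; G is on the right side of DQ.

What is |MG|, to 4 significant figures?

33.73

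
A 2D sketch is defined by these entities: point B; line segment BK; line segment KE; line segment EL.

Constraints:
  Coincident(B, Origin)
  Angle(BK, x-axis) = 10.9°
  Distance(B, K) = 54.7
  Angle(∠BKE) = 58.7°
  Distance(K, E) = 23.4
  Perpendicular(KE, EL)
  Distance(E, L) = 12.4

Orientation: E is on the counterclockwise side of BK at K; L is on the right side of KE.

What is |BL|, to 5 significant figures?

59.351

∠BKE = 58.7°, so KE runs at 10.9° + (180° − 58.7°) = 132.20° from the x-axis; with |KE| = 23.4, E = K + 23.4·(cos 132.20°, sin 132.20°) = (37.995, 27.678). KE ⟂ EL; with |EL| = 12.4 on the right of KE, L = E + 12.4·(0.74080, 0.67172) = (47.181, 36.008). Then |BL| = |L − B| = 59.351.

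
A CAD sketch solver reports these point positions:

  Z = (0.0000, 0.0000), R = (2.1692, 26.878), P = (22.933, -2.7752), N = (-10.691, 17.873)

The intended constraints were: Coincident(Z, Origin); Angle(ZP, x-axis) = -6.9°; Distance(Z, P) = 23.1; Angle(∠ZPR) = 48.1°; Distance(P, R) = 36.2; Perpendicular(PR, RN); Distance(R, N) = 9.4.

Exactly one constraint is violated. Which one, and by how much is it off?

Distance(R, N) = 9.4 — off by 6.30.

Z = (0.00, 0.00) ✓; ZP at -6.900° ✓; |ZP| = 23.10 ✓; ∠ZPR = 48.10° ✓; |PR| = 36.20 ✓; ∠(PR, RN) = 90.00° ✓; |RN| = 15.70 ✗.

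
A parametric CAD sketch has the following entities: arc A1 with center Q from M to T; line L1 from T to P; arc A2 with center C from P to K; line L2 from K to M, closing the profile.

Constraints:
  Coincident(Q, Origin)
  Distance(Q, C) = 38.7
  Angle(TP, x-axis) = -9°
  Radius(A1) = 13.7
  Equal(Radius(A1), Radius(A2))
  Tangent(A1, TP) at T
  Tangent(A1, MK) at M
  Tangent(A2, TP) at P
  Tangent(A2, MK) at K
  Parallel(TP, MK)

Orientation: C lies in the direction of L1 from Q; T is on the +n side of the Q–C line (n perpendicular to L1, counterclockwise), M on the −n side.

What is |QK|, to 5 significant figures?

41.053

Tangency of A1 to both parallel lines with radius 13.7 puts T and M at Q ± 13.7·n: T = (2.1432, 13.531), M = (-2.1432, -13.531). Equal radii place P and K the same way about C: P = C + 13.7·n = (40.367, 7.4773), K = C − 13.7·n = (36.080, -19.585). Then |QK| = |K − Q| = 41.053.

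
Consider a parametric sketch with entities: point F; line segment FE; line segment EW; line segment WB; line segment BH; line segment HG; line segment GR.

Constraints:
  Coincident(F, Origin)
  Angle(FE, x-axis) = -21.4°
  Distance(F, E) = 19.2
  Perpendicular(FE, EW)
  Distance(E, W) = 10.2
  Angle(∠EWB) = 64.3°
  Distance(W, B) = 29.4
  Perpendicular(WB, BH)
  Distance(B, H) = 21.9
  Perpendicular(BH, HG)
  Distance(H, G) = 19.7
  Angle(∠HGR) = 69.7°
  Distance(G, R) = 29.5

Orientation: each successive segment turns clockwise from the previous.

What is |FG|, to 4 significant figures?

24.23

F is at the origin; FE runs at -21.4° with length 19.2, so E = (17.88, -7.006). FE ⟂ EW, so EW runs at -111.4°; with |EW| = 10.2, W = (14.15, -16.50). ∠EWB = 64.3° gives WB at 132.9° from the x-axis; with |WB| = 29.4, B = (-5.859, 5.034). The perpendicularity gives BH at right angles to WB, so BH runs at 42.90°; with |BH| = 21.9, H = (10.18, 19.94). The perpendicularity gives HG at right angles to BH, so HG runs at -47.10°; with |HG| = 19.7, G = (23.59, 5.511). Then |FG| = |G − F| = 24.23.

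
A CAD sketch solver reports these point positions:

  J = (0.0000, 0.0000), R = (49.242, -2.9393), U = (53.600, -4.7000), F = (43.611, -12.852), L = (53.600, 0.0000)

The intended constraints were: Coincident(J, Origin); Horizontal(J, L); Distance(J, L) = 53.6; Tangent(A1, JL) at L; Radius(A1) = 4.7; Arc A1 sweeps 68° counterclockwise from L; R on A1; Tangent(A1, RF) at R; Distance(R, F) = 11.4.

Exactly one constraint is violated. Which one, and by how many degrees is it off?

Tangent(A1, RF) at R — off by 7.60°.

J = (0.00, 0.00) ✓; J.y = 0.00, L.y = 0.00 ✓; |JL| = 53.60 ✓; ∠(UL, LJ) = 90.00° ✓; |UL| = 4.700 ✓; bearing(U→R) − bearing(U→L) = 68.00° ✓; |UR| = 4.700 ✓; ∠(UR, RF) = 97.60° ✗; |RF| = 11.40 ✓.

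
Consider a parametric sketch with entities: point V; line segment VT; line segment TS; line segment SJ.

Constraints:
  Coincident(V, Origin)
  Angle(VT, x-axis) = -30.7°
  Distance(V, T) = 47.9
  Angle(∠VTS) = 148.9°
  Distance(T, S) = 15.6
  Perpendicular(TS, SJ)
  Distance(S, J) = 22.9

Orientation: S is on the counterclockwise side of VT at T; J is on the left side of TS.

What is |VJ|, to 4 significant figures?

56.65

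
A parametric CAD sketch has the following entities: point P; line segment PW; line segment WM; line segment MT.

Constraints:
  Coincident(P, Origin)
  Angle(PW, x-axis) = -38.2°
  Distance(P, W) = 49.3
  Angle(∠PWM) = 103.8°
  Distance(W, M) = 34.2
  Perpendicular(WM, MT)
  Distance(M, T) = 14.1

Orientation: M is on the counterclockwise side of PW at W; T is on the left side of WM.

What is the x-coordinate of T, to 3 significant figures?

57.0

P is at the origin; PW runs at -38.2° with length 49.3, so W = 49.3·(cos -38.2°, sin -38.2°) = (38.7, -30.5). ∠PWM = 103.8°, so WM runs at -38.2° + (180° − 103.8°) = 38.0° from the x-axis; with |WM| = 34.2, M = W + 34.2·(cos 38.0°, sin 38.0°) = (65.7, -9.43). The perpendicularity gives MT at right angles to WM; with |MT| = 14.1 on the left of WM, T = M + 14.1·(-0.616, 0.788) = (57.0, 1.68). So T.x = 57.0.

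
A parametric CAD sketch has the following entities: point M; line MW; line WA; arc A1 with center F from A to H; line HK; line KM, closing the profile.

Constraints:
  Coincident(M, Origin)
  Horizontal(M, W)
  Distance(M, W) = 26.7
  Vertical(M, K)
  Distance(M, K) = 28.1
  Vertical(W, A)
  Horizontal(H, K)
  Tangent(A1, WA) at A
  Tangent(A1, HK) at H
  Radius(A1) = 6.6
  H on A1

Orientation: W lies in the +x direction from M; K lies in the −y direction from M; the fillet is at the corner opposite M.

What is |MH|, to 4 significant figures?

34.55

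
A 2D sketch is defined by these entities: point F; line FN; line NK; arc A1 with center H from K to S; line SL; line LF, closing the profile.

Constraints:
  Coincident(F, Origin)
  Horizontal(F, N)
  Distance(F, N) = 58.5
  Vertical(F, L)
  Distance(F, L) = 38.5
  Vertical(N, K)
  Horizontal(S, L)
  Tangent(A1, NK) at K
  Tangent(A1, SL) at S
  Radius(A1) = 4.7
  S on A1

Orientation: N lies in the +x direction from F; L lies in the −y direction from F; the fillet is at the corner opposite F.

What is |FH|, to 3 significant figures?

63.5

FL is vertical with |FL| = 38.5 and L on the −y side, so L = (0.00, -38.5). The virtual corner opposite F is at (58.5, -38.5). The tangent condition forces HK to be normal to NK and A1 meets SL tangentially, so HS is at right angles to SL, with radius 4.7, so the center H sits 4.7 in from both sides at H = (53.8, -33.8). Then |FH| = |H − F| = 63.5.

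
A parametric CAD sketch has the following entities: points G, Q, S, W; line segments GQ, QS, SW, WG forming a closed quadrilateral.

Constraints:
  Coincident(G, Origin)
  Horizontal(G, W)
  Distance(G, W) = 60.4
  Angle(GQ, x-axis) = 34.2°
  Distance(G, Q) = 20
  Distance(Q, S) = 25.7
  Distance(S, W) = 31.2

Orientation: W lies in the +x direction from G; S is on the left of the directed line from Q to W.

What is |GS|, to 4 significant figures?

45.62

G is at the origin; G and W share the same y with |GW| = 60.4 and W in +x, so W = (60.4, 0). GQ runs at 34.2° with |GQ| = 20.0, so Q = (16.54, 11.24). S is determined by |QS| = 25.7 and |SW| = 31.2 together: it lies at the intersection of circle(Q, 25.7) and circle(W, 31.2). With |QW| = 45.28, the foot of the radical line on QW is 19.18 from Q and the perpendicular offset is √(25.7² − 19.18²) = 17.10. Taking the left-of-QW solution: S = (39.37, 23.05).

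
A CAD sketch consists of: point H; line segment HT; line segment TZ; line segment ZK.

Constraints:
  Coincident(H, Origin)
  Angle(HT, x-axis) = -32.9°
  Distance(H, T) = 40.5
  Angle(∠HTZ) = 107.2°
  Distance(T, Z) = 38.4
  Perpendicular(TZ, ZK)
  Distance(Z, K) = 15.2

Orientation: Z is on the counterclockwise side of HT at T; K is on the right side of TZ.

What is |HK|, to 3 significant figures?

73.8

H is at the origin; HT runs at -32.9° with length 40.5, so T = 40.5·(cos -32.9°, sin -32.9°) = (34.0, -22.0). ∠HTZ = 107.2°, so TZ runs at -32.9° + (180° − 107.2°) = 39.9° from the x-axis; with |TZ| = 38.4, Z = T + 38.4·(cos 39.9°, sin 39.9°) = (63.5, 2.63). The perpendicularity gives ZK at right angles to TZ; with |ZK| = 15.2 on the right of TZ, K = Z + 15.2·(0.641, -0.767) = (73.2, -9.03). Then |HK| = |K − H| = 73.8.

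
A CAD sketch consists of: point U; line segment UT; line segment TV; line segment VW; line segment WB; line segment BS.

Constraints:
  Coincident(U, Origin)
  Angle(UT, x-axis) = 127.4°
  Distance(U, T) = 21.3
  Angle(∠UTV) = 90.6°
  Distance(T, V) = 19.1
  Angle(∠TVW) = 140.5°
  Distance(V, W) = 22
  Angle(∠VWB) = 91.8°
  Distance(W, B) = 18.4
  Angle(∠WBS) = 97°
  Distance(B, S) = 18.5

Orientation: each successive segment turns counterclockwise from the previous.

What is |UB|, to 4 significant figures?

26.08

∠TVW = 140.5° gives VW at -103.7° from the x-axis; with |VW| = 22.0, W = (-33.44, -15.89). ∠VWB = 91.8° gives WB at -15.50° from the x-axis; with |WB| = 18.4, B = (-15.71, -20.81). Then |UB| = |B − U| = 26.08.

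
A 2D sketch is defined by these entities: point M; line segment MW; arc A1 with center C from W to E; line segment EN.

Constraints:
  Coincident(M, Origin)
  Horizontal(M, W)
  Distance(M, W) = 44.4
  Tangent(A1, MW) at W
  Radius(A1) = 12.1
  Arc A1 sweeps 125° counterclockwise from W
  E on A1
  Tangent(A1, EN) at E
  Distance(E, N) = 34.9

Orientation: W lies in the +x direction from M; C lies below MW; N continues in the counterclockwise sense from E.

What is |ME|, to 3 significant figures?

39.4

M is at the origin; MW is horizontal with |MW| = 44.4 and W on the +x side, so W = (44.4, 0.00). Since A1 is tangent to MW there, CW ⟂ MW, so C = W + (0, -12.1) = (44.4, -12.1). On A1, W sits at bearing 90° from C; a 125° counterclockwise sweep puts E at bearing 215°, so E = C + 12.1·(cos 215°, sin 215°) = (34.5, -19.0). Then |ME| = |E − M| = 39.4.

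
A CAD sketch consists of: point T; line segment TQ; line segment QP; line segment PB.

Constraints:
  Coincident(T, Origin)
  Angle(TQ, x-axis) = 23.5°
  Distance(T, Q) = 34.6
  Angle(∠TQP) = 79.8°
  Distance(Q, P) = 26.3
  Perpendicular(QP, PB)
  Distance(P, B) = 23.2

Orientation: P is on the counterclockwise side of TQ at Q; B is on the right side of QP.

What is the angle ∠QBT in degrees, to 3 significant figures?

29.2°

T is at the origin; TQ runs at 23.5° with length 34.6, so Q = 34.6·(cos 23.5°, sin 23.5°) = (31.7, 13.8). ∠TQP = 79.8°, so QP runs at 23.5° + (180° − 79.8°) = 124° from the x-axis; with |QP| = 26.3, P = Q + 26.3·(cos 124°, sin 124°) = (17.1, 35.7). QP ⟂ PB; with |PB| = 23.2 on the right of QP, B = P + 23.2·(0.832, 0.555) = (36.4, 48.5). Then cos ∠QBT = BQ·BT / (|BQ||BT|), giving 29.2°.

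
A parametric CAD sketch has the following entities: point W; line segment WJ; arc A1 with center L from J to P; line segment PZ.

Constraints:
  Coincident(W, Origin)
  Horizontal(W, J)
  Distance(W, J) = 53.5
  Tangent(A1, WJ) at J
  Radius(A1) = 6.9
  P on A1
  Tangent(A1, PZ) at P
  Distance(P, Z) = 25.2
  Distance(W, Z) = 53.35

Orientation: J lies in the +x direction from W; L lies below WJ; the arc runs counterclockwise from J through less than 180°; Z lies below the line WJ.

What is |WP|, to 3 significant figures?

47.0

W is at the origin; W and J share the same y with |WJ| = 53.5 and J on the +x side, so J = (53.5, 0.00). A1 meets WJ tangentially, so LJ is at right angles to WJ, so L = J + (0, -6.9) = (53.5, -6.90). Since LP ⟂ PZ (tangency), |LZ| = √(6.9² + 25.2²) = 26.1 regardless of where P sits on A1. So Z lies on both circle(W, 53.35) and circle(L, 26.1); the below-WJ intersection is Z = (43.4, -31.0). P is the foot of the tangent from Z: P = (46.7, -6.01).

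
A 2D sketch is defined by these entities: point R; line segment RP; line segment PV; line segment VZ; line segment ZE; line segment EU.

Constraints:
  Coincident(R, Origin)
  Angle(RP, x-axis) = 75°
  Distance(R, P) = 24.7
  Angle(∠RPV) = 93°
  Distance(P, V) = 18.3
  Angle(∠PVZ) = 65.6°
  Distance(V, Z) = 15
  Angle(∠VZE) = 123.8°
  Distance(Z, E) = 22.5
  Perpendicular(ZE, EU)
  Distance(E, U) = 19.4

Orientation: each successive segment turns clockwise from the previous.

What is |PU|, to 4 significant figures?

13.39

R is at the origin; RP runs at 75.0° with length 24.7, so P = (6.393, 23.86). ∠RPV = 93.0° gives PV at -12.00° from the x-axis; with |PV| = 18.3, V = (24.29, 20.05). ∠PVZ = 65.6° gives VZ at -126.4° from the x-axis; with |VZ| = 15.0, Z = (15.39, 7.980). ∠VZE = 123.8° gives ZE at 177.4° from the x-axis; with |ZE| = 22.5, E = (-7.085, 9.001). ZE is perpendicular to EU, so EU runs at 87.40°; with |EU| = 19.4, U = (-6.205, 28.38). Then |PU| = |U − P| = 13.39.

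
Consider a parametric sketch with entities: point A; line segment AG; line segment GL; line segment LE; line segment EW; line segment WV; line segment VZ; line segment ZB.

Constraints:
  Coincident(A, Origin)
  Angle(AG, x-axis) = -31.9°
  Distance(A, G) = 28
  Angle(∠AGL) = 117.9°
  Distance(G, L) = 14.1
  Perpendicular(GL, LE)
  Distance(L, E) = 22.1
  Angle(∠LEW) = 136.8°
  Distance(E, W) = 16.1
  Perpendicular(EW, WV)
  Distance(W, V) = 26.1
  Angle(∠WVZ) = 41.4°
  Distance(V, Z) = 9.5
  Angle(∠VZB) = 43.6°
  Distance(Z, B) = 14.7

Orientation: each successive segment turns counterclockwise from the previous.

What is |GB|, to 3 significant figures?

31.3

A is at the origin; AG runs at -31.9° with length 28.0, so G = (23.8, -14.8). ∠AGL = 117.9° gives GL at 30.2° from the x-axis; with |GL| = 14.1, L = (36.0, -7.70). GL is perpendicular to LE, so LE runs at 120°; with |LE| = 22.1, E = (24.8, 11.4). ∠LEW = 136.8° gives EW at 163° from the x-axis; with |EW| = 16.1, W = (9.41, 16.0). EW ⟂ WV, so WV runs at -107°; with |WV| = 26.1, V = (1.96, -9.02). ∠WVZ = 41.4° gives VZ at 32.0° from the x-axis; with |VZ| = 9.5, Z = (10.0, -3.98). ∠VZB = 43.6° gives ZB at 168° from the x-axis; with |ZB| = 14.7, B = (-4.39, -1.03). Then |GB| = |B − G| = 31.3.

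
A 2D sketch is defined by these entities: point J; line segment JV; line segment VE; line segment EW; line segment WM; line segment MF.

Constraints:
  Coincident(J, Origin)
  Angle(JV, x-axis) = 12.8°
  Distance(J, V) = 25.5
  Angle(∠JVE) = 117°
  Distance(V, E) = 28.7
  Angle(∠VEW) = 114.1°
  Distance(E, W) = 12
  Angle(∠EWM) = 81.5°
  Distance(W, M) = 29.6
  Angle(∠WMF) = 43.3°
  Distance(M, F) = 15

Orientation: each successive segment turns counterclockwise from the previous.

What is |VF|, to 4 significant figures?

14.20

∠EWM = 81.5° gives WM at -119.8° from the x-axis; with |WM| = 29.6, M = (7.779, 15.22). ∠WMF = 43.3° gives MF at 16.90° from the x-axis; with |MF| = 15.0, F = (22.13, 19.58). Then |VF| = |F − V| = 14.20.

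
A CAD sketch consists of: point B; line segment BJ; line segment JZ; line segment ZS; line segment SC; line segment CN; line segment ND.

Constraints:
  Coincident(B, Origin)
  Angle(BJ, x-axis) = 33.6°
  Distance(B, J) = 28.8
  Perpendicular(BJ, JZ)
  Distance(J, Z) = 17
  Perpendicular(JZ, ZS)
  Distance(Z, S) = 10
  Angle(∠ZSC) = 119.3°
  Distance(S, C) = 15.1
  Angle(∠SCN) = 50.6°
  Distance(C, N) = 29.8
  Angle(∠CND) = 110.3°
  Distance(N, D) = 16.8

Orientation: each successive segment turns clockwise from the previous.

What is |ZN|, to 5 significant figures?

14.347

B is at the origin; BJ runs at 33.6° with length 28.8, so J = (23.988, 15.938). The perpendicularity gives JZ at right angles to BJ, so JZ runs at -56.400°; with |JZ| = 17.0, Z = (33.396, 1.7780). JZ is perpendicular to ZS, so ZS runs at -146.40°; with |ZS| = 10.0, S = (25.067, -3.7559). ∠ZSC = 119.3° gives SC at 152.90° from the x-axis; with |SC| = 15.1, C = (11.624, 3.1228). ∠SCN = 50.6° gives CN at 23.500° from the x-axis; with |CN| = 29.8, N = (38.953, 15.006). Then |ZN| = |N − Z| = 14.347.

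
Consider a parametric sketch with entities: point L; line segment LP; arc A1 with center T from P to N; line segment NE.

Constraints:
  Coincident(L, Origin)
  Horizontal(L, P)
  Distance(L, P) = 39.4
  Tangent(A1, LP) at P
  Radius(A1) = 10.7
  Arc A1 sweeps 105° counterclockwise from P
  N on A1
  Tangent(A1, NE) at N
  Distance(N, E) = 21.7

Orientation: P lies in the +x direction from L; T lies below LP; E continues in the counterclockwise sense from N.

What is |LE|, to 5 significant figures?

48.869

L is at the origin; LP is horizontal with |LP| = 39.4 and P on the +x side, so P = (39.400, 0.0000). A1 meets LP tangentially, so TP is at right angles to LP, so T = P + (0, -10.7) = (39.400, -10.700). On A1, P sits at bearing 90° from T; a 105° counterclockwise sweep puts N at bearing 195°, so N = T + 10.7·(cos 195°, sin 195°) = (29.065, -13.469). Since A1 is tangent to NE there, TN ⟂ NE, so NE runs along (−sin 195°, cos 195°); with |NE| = 21.7, E = (34.681, -34.430). Then |LE| = |E − L| = 48.869.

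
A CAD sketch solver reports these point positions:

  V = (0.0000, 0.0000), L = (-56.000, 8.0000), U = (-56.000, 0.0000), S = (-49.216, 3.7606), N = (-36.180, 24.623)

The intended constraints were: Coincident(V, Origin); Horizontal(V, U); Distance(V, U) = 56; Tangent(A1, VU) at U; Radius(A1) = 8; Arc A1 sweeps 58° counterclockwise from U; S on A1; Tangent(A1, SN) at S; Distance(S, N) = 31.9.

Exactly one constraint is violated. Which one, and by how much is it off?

Distance(S, N) = 31.9 — off by 7.30.

V = (0.00, 0.00) ✓; V.y = 0.00, U.y = 0.00 ✓; |VU| = 56.00 ✓; ∠(LU, UV) = 90.00° ✓; |LU| = 8.000 ✓; bearing(L→S) − bearing(L→U) = 58.00° ✓; |LS| = 8.000 ✓; ∠(LS, SN) = 90.00° ✓; |SN| = 24.60 ✗.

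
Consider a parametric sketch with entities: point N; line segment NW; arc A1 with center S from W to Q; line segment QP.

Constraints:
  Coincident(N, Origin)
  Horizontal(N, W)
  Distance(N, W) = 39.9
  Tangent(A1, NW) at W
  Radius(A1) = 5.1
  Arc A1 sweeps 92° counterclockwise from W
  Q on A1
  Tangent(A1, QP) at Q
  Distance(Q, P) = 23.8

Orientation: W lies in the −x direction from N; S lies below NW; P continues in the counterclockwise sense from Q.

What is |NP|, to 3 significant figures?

52.9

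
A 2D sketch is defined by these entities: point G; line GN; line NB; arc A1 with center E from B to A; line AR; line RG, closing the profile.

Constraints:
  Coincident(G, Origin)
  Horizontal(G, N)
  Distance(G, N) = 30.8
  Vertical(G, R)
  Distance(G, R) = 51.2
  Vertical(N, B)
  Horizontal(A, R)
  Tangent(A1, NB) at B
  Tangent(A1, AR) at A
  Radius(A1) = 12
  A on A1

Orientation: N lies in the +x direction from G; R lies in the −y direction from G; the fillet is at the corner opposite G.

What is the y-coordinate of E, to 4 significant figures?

-39.20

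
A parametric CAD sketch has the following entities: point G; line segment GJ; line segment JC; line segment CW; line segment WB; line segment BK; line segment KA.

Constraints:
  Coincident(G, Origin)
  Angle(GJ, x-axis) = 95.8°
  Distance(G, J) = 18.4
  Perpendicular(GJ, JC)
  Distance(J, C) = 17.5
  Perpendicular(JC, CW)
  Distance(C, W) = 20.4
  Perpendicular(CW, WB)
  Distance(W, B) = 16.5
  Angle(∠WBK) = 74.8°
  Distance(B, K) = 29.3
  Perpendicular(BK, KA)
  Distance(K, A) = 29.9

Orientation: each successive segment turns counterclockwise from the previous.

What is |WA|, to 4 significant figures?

28.62

∠WBK = 74.8° gives BK at 111.0° from the x-axis; with |BK| = 29.3, K = (-11.29, 25.26). BK is perpendicular to KA, so KA runs at -159.0°; with |KA| = 29.9, A = (-39.21, 14.55). Then |WA| = |A − W| = 28.62.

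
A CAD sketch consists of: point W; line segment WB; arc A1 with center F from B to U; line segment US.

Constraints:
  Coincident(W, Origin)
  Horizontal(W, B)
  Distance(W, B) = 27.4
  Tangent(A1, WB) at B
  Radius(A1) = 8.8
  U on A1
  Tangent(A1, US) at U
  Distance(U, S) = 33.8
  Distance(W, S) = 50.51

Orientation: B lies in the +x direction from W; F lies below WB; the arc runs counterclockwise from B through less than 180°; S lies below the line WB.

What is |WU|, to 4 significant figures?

21.52

Checks: |FU| = 8.800 ✓; ∠(FU, US) = 90.00° ✓; |US| = 33.80 ✓; |WS| = 50.51 ✓.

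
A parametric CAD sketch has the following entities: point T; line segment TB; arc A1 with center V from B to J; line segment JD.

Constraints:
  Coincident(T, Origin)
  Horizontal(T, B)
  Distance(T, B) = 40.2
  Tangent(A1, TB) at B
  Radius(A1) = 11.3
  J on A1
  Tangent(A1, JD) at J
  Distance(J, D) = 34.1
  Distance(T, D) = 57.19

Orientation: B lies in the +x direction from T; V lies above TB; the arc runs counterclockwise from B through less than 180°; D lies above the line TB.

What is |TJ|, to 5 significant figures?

52.800

T is at the origin; TB is horizontal with |TB| = 40.2 and B on the +x side, so B = (40.200, 0.0000). A1 meets TB tangentially, so VB is at right angles to TB, so V = B + (0, 11.3) = (40.200, 11.300). Since VJ ⟂ JD (tangency), |VD| = √(11.3² + 34.1²) = 35.924 regardless of where J sits on A1. So D lies on both circle(T, 57.19) and circle(V, 35.924); the above-TB intersection is D = (33.235, 46.542). J is the foot of the tangent from D: J = (50.034, 16.867).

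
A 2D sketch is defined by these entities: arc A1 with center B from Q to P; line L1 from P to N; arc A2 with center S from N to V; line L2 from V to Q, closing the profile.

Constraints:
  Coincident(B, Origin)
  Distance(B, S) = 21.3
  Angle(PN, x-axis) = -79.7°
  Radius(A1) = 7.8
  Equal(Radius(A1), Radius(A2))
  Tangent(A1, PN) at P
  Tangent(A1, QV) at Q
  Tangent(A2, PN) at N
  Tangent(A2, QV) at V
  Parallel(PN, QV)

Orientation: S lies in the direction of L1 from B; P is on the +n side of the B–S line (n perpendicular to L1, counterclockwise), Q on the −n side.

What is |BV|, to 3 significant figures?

22.7

Tangency of A1 to both parallel lines with radius 7.8 puts P and Q at B ± 7.8·n: P = (7.67, 1.39), Q = (-7.67, -1.39). Equal radii place N and V the same way about S: N = S + 7.8·n = (11.5, -19.6), V = S − 7.8·n = (-3.87, -22.4). Then |BV| = |V − B| = 22.7.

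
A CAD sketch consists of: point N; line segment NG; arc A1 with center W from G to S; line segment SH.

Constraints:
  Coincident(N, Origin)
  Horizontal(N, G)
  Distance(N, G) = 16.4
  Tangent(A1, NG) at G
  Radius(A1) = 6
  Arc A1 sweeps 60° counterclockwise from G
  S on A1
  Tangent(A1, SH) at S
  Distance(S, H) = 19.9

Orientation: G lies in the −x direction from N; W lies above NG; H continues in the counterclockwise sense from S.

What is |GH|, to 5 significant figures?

25.275

N is at the origin; N and G share the same y with |NG| = 16.4 and G on the −x side, so G = (-16.400, 0.0000). Tangency of A1 to NG means the radius WG is perpendicular to NG, so W = G + (0, 6) = (-16.400, 6.0000). On A1, G sits at bearing -90° from W; a 60° counterclockwise sweep puts S at bearing -30°, so S = W + 6.0·(cos -30°, sin -30°) = (-11.204, 3.0000). Since A1 is tangent to SH there, WS ⟂ SH, so SH runs along (−sin -30°, cos -30°); with |SH| = 19.9, H = (-1.2538, 20.234). Then |GH| = |H − G| = 25.275.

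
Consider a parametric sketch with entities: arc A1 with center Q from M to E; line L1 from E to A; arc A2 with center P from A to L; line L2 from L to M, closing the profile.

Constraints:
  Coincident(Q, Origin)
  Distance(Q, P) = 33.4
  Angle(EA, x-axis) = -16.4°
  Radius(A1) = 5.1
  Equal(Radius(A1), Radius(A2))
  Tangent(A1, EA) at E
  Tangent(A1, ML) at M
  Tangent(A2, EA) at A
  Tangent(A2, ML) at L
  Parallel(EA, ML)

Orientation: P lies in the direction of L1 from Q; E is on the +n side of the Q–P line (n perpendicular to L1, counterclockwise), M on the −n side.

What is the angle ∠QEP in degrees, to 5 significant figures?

81.318°

The slot axis is L1's direction at -16.4°, so u = (cos -16.4°, sin -16.4°) = (0.95931, -0.28234) and n = (−sin -16.4°, cos -16.4°) = (0.28234, 0.95931). Q is at the origin and P lies 33.4 along u from Q, so P = 33.4·u = (32.041, -9.4302). Tangency of A1 to both parallel lines with radius 5.1 puts E and M at Q ± 5.1·n: E = (1.4399, 4.8925), M = (-1.4399, -4.8925). Then cos ∠QEP = EQ·EP / (|EQ||EP|), giving 81.318°.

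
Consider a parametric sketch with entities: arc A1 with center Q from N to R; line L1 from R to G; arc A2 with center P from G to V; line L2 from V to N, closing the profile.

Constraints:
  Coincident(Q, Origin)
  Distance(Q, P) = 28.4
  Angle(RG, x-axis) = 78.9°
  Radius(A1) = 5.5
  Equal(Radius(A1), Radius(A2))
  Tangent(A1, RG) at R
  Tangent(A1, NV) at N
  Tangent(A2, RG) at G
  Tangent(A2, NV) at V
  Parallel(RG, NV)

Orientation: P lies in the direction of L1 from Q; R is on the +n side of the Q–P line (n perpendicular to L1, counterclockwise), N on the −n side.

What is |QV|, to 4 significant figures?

28.93

Tangency of A1 to both parallel lines with radius 5.5 puts R and N at Q ± 5.5·n: R = (-5.397, 1.059), N = (5.397, -1.059). Equal radii place G and V the same way about P: G = P + 5.5·n = (0.07051, 28.93), V = P − 5.5·n = (10.86, 26.81). Then |QV| = |V − Q| = 28.93.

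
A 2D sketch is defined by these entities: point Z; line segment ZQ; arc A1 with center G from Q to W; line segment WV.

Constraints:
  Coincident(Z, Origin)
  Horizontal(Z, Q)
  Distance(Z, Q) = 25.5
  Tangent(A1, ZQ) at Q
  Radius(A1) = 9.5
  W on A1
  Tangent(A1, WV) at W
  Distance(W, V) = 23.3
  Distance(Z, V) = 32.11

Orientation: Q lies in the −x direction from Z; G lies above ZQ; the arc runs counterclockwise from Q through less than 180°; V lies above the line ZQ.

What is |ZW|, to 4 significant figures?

17.84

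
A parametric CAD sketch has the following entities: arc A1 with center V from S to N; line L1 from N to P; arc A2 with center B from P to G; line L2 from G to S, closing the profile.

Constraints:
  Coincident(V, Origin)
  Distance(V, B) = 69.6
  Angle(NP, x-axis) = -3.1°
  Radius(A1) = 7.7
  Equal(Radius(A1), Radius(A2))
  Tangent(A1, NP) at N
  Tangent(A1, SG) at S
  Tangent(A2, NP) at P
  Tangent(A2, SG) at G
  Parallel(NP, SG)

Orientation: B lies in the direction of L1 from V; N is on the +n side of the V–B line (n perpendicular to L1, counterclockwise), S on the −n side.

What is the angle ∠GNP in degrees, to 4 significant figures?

12.48°

Tangency of A1 to both parallel lines with radius 7.7 puts N and S at V ± 7.7·n: N = (0.4164, 7.689), S = (-0.4164, -7.689). Equal radii place P and G the same way about B: P = B + 7.7·n = (69.91, 3.925), G = B − 7.7·n = (69.08, -11.45). Then cos ∠GNP = NG·NP / (|NG||NP|), giving 12.48°.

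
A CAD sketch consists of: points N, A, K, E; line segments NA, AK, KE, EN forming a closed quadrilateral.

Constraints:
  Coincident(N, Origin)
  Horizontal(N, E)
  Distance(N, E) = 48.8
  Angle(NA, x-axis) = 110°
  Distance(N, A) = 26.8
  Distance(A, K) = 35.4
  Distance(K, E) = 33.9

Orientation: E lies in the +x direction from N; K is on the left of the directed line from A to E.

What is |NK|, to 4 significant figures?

36.44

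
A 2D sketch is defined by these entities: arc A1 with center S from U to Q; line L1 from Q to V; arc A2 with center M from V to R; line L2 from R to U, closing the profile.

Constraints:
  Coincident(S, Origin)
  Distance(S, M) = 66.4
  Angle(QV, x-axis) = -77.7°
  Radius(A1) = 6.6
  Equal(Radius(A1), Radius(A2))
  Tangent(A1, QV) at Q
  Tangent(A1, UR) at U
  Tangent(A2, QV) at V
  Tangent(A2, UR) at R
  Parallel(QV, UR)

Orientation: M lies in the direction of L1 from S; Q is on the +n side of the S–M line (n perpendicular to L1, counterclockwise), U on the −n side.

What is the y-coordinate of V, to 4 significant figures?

-63.47

Tangency of A1 to both parallel lines with radius 6.6 puts Q and U at S ± 6.6·n: Q = (6.449, 1.406), U = (-6.449, -1.406). Equal radii place V and R the same way about M: V = M + 6.6·n = (20.59, -63.47), R = M − 6.6·n = (7.697, -66.28). So V.y = -63.47.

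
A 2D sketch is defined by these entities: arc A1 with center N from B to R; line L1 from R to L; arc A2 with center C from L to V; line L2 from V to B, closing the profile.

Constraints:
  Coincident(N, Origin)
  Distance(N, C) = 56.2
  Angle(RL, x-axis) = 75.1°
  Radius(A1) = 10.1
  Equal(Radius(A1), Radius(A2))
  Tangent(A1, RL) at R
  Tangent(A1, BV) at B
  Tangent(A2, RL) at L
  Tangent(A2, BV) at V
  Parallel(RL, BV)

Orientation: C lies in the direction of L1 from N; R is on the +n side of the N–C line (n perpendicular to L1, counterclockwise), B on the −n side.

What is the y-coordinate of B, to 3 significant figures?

-2.60

The slot axis is L1's direction at 75.1°, so u = (cos 75.1°, sin 75.1°) = (0.257, 0.966) and n = (−sin 75.1°, cos 75.1°) = (-0.966, 0.257). N is at the origin and C lies 56.2 along u from N, so C = 56.2·u = (14.5, 54.3). Tangency of A1 to both parallel lines with radius 10.1 puts R and B at N ± 10.1·n: R = (-9.76, 2.60), B = (9.76, -2.60). So B.y = -2.60.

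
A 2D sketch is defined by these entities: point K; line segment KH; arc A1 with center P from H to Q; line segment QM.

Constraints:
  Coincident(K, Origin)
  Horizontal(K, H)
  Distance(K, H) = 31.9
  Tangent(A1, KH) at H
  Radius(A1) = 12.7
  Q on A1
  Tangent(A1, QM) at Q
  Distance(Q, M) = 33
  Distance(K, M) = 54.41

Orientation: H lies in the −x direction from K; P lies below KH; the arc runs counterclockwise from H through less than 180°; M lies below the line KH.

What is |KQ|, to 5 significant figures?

46.935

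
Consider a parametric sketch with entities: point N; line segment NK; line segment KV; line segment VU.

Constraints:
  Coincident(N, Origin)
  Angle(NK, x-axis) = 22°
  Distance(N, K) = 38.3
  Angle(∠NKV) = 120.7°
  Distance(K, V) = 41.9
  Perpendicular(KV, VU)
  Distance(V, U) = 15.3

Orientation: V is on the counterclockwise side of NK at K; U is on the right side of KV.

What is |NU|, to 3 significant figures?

78.1

N is at the origin; NK runs at 22.0° with length 38.3, so K = 38.3·(cos 22.0°, sin 22.0°) = (35.5, 14.3). ∠NKV = 120.7°, so KV runs at 22.0° + (180° − 120.7°) = 81.3° from the x-axis; with |KV| = 41.9, V = K + 41.9·(cos 81.3°, sin 81.3°) = (41.8, 55.8). The perpendicularity gives VU at right angles to KV; with |VU| = 15.3 on the right of KV, U = V + 15.3·(0.988, -0.151) = (57.0, 53.5). Then |NU| = |U − N| = 78.1.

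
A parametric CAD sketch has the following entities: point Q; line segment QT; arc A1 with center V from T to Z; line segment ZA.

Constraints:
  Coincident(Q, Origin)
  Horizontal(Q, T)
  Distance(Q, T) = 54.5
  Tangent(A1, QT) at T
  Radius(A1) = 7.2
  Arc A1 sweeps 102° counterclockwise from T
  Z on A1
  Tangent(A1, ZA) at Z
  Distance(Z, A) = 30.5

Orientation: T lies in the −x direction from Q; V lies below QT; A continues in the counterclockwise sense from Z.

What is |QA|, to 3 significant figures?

67.3

Q is at the origin; QT is horizontal with |QT| = 54.5 and T on the −x side, so T = (-54.5, 0.00). Since A1 is tangent to QT there, VT ⟂ QT, so V = T + (0, -7.2) = (-54.5, -7.20). On A1, T sits at bearing 90° from V; a 102° counterclockwise sweep puts Z at bearing 192°, so Z = V + 7.2·(cos 192°, sin 192°) = (-61.5, -8.70). Tangency of A1 to ZA means the radius VZ is perpendicular to ZA, so ZA runs along (−sin 192°, cos 192°); with |ZA| = 30.5, A = (-55.2, -38.5). Then |QA| = |A − Q| = 67.3.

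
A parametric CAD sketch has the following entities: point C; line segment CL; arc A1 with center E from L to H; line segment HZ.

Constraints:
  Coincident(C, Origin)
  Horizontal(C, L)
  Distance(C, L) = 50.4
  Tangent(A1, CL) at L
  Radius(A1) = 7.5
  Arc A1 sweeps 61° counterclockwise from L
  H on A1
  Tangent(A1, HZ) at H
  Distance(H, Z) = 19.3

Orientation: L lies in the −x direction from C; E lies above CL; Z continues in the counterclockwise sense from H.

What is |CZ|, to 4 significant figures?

40.24

C is at the origin; CL is horizontal with |CL| = 50.4 and L on the −x side, so L = (-50.40, 0.000). Since A1 is tangent to CL there, EL ⟂ CL, so E = L + (0, 7.5) = (-50.40, 7.500). On A1, L sits at bearing -90° from E; a 61° counterclockwise sweep puts H at bearing -29°, so H = E + 7.5·(cos -29°, sin -29°) = (-43.84, 3.864). Tangency of A1 to HZ means the radius EH is perpendicular to HZ, so HZ runs along (−sin -29°, cos -29°); with |HZ| = 19.3, Z = (-34.48, 20.74). Then |CZ| = |Z − C| = 40.24.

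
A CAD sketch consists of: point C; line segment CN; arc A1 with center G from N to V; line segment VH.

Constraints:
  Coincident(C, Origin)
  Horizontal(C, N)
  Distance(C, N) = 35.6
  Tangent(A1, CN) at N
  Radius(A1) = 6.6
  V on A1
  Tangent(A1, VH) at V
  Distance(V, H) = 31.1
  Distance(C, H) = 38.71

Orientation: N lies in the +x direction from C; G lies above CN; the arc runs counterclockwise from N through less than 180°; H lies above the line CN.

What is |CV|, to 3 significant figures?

41.9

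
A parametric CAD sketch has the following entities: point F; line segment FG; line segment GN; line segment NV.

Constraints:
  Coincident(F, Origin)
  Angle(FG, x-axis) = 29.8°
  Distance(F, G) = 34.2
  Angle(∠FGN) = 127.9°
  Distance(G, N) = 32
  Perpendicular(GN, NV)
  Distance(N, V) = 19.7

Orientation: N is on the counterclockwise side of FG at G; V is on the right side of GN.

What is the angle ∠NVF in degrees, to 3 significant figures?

48.6°

F is at the origin; FG runs at 29.8° with length 34.2, so G = 34.2·(cos 29.8°, sin 29.8°) = (29.7, 17.0). ∠FGN = 127.9°, so GN runs at 29.8° + (180° − 127.9°) = 81.9° from the x-axis; with |GN| = 32.0, N = G + 32.0·(cos 81.9°, sin 81.9°) = (34.2, 48.7). The perpendicularity gives NV at right angles to GN; with |NV| = 19.7 on the right of GN, V = N + 19.7·(0.990, -0.141) = (53.7, 45.9). Then cos ∠NVF = VN·VF / (|VN||VF|), giving 48.6°.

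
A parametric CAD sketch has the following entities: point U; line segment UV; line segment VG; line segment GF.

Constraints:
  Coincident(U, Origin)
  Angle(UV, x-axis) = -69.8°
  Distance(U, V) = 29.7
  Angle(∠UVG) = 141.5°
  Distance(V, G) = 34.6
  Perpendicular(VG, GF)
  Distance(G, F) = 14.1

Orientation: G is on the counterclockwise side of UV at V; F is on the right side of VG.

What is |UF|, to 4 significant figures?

66.39

U is at the origin; UV runs at -69.8° with length 29.7, so V = 29.7·(cos -69.8°, sin -69.8°) = (10.26, -27.87). ∠UVG = 141.5°, so VG runs at -69.8° + (180° − 141.5°) = -31.30° from the x-axis; with |VG| = 34.6, G = V + 34.6·(cos -31.30°, sin -31.30°) = (39.82, -45.85). The perpendicularity gives GF at right angles to VG; with |GF| = 14.1 on the right of VG, F = G + 14.1·(-0.5195, -0.8545) = (32.49, -57.90). Then |UF| = |F − U| = 66.39.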